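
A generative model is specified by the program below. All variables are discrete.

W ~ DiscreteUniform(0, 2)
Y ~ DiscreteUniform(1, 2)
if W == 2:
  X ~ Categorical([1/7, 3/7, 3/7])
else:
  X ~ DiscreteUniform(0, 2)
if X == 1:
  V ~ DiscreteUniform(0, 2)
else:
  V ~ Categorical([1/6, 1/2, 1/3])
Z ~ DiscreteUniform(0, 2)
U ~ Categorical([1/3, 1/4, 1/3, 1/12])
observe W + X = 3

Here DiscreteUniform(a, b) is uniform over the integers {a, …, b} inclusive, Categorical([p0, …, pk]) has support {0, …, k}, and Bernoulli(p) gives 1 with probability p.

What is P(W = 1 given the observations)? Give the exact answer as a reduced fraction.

Enumerate traces; 144 have nonzero weight after conditioning:
  (W=1, Y=1, X=2, V=0, Z=0, U=0) weight 1/972
  (W=1, Y=1, X=2, V=0, Z=0, U=1) weight 1/1296
  (W=1, Y=1, X=2, V=0, Z=0, U=2) weight 1/972
  (W=1, Y=1, X=2, V=0, Z=0, U=3) weight 1/3888
  (W=1, Y=1, X=2, V=0, Z=1, U=0) weight 1/972
  (W=1, Y=1, X=2, V=0, Z=1, U=1) weight 1/1296
  (W=1, Y=1, X=2, V=0, Z=1, U=2) weight 1/972
  (W=1, Y=1, X=2, V=0, Z=1, U=3) weight 1/3888
  (W=2, Y=1, X=1, V=0, Z=0, U=0) weight 1/378
  … 135 more
Group by W:
  weight(W=1) = 1/9
  weight(W=2) = 1/7
Total weight = 1/9 + 1/7 = 16/63
P(W=1 | obs) = 1/9 / 16/63 = 7/16
P(W=2 | obs) = 1/7 / 16/63 = 9/16

P(W = 1 | obs) = 7/16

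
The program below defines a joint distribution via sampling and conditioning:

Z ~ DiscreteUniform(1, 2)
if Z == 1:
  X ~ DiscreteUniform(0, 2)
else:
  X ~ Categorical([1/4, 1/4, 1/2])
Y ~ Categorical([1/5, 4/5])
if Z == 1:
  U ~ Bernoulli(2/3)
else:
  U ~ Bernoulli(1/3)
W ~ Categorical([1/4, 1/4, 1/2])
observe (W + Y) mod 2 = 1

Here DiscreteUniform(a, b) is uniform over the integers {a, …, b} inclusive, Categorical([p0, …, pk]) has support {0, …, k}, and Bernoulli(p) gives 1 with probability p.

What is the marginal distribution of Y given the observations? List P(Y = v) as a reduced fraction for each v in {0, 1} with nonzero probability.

P(Y=0) = 1/13, P(Y=1) = 12/13

Enumerate traces; 36 have nonzero weight after conditioning:
  (Z=1, X=0, Y=0, U=0, W=1) weight 1/360
  (Z=1, X=0, Y=0, U=1, W=1) weight 1/180
  (Z=1, X=0, Y=1, U=0, W=0) weight 1/90
  (Z=1, X=0, Y=1, U=0, W=2) weight 1/45
  (Z=1, X=0, Y=1, U=1, W=0) weight 1/45
  (Z=1, X=0, Y=1, U=1, W=2) weight 2/45
  (Z=1, X=1, Y=0, U=0, W=1) weight 1/360
  (Z=1, X=1, Y=0, U=1, W=1) weight 1/180
  … 28 more
Group by Y:
  weight(Y=0) = 1/20
  weight(Y=1) = 3/5
Total weight = 1/20 + 3/5 = 13/20
P(Y=0 | obs) = 1/20 / 13/20 = 1/13
P(Y=1 | obs) = 3/5 / 13/20 = 12/13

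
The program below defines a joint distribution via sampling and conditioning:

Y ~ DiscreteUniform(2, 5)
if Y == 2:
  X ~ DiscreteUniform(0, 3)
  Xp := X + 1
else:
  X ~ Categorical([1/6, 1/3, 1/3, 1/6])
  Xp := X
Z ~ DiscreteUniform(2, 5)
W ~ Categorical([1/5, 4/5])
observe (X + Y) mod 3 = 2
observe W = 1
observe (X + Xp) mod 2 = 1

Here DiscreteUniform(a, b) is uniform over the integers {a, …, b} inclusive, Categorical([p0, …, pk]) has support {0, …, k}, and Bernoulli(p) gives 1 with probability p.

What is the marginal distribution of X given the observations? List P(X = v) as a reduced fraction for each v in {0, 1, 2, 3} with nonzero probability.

P(X=0) = 1/2, P(X=3) = 1/2

Enumerate traces; 8 have nonzero weight after conditioning:
  (Y=2, X=0, Z=2, W=1) weight 1/80
  (Y=2, X=0, Z=3, W=1) weight 1/80
  (Y=2, X=0, Z=4, W=1) weight 1/80
  (Y=2, X=0, Z=5, W=1) weight 1/80
  (Y=2, X=3, Z=2, W=1) weight 1/80
  (Y=2, X=3, Z=3, W=1) weight 1/80
  (Y=2, X=3, Z=4, W=1) weight 1/80
  (Y=2, X=3, Z=5, W=1) weight 1/80
Group by X:
  weight(X=0) = 1/20
  weight(X=3) = 1/20
Total weight = 1/20 + 1/20 = 1/10
P(X=0 | obs) = 1/20 / 1/10 = 1/2
P(X=3 | obs) = 1/20 / 1/10 = 1/2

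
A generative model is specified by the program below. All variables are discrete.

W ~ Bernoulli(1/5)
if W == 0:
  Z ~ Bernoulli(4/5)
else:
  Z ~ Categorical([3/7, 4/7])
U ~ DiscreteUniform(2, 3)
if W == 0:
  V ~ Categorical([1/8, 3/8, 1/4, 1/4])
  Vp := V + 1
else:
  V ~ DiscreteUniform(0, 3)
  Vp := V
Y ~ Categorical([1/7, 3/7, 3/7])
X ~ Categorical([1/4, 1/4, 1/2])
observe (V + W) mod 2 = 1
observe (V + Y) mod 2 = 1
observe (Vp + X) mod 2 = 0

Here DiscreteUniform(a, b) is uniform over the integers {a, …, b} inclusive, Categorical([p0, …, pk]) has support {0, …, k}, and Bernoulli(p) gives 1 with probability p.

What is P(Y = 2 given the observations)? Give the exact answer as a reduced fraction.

Enumerate traces; 48 have nonzero weight after conditioning:
  (W=0, Z=0, U=2, V=1, Y=0, X=0) weight 3/2800
  (W=0, Z=0, U=2, V=1, Y=0, X=2) weight 3/1400
  (W=0, Z=0, U=2, V=1, Y=2, X=0) weight 9/2800
  (W=0, Z=0, U=2, V=1, Y=2, X=2) weight 9/1400
  (W=0, Z=0, U=2, V=3, Y=0, X=0) weight 1/1400
  (W=0, Z=0, U=2, V=3, Y=0, X=2) weight 1/700
  (W=0, Z=0, U=2, V=3, Y=2, X=0) weight 3/1400
  (W=0, Z=0, U=2, V=3, Y=2, X=2) weight 3/700
  (W=1, Z=0, U=2, V=0, Y=1, X=0) weight 9/7840
  … 39 more
Group by Y:
  weight(Y=0) = 3/56
  weight(Y=1) = 9/280
  weight(Y=2) = 9/56
Total weight = 3/56 + 9/280 + 9/56 = 69/280
P(Y=0 | obs) = 3/56 / 69/280 = 5/23
P(Y=1 | obs) = 9/280 / 69/280 = 3/23
P(Y=2 | obs) = 9/56 / 69/280 = 15/23

P(Y = 2 | obs) = 15/23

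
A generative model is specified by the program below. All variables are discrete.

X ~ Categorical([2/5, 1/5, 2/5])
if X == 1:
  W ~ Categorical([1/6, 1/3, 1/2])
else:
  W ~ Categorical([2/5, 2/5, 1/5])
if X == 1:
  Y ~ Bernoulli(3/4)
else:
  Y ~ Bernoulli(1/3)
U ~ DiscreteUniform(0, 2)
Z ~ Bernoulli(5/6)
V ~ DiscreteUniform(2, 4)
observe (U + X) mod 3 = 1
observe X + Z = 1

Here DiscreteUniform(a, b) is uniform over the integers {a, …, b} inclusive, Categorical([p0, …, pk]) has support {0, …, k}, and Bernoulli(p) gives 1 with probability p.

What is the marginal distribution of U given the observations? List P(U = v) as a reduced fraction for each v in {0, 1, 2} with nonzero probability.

P(U=0) = 1/11, P(U=1) = 10/11

Enumerate traces; 36 have nonzero weight after conditioning:
  (X=0, W=0, Y=0, U=1, Z=1, V=2) weight 4/405
  (X=0, W=0, Y=0, U=1, Z=1, V=3) weight 4/405
  (X=0, W=0, Y=0, U=1, Z=1, V=4) weight 4/405
  (X=0, W=0, Y=1, U=1, Z=1, V=2) weight 2/405
  (X=0, W=0, Y=1, U=1, Z=1, V=3) weight 2/405
  (X=0, W=0, Y=1, U=1, Z=1, V=4) weight 2/405
  (X=0, W=1, Y=0, U=1, Z=1, V=2) weight 4/405
  (X=0, W=1, Y=0, U=1, Z=1, V=3) weight 4/405
  (X=1, W=0, Y=0, U=0, Z=0, V=2) weight 1/6480
  … 27 more
Group by U:
  weight(U=0) = 1/90
  weight(U=1) = 1/9
Total weight = 1/90 + 1/9 = 11/90
P(U=0 | obs) = 1/90 / 11/90 = 1/11
P(U=1 | obs) = 1/9 / 11/90 = 10/11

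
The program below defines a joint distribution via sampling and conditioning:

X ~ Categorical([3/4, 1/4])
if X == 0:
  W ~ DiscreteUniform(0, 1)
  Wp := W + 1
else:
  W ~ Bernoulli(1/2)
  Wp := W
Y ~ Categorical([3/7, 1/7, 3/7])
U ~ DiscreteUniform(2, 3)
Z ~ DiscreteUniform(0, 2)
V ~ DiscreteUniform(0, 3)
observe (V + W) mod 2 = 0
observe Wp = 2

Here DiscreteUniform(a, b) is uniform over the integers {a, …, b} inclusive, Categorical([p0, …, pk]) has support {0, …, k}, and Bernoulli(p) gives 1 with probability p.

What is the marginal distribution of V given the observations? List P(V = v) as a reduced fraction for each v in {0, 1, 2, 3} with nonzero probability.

P(V=1) = 1/2, P(V=3) = 1/2

Enumerate traces; 36 have nonzero weight after conditioning:
  (X=0, W=1, Y=0, U=2, Z=0, V=1) weight 3/448
  (X=0, W=1, Y=0, U=2, Z=0, V=3) weight 3/448
  (X=0, W=1, Y=0, U=2, Z=1, V=1) weight 3/448
  (X=0, W=1, Y=0, U=2, Z=1, V=3) weight 3/448
  (X=0, W=1, Y=0, U=2, Z=2, V=1) weight 3/448
  (X=0, W=1, Y=0, U=2, Z=2, V=3) weight 3/448
  (X=0, W=1, Y=0, U=3, Z=0, V=1) weight 3/448
  (X=0, W=1, Y=0, U=3, Z=0, V=3) weight 3/448
  … 28 more
Group by V:
  weight(V=1) = 3/32
  weight(V=3) = 3/32
Total weight = 3/32 + 3/32 = 3/16
P(V=1 | obs) = 3/32 / 3/16 = 1/2
P(V=3 | obs) = 3/32 / 3/16 = 1/2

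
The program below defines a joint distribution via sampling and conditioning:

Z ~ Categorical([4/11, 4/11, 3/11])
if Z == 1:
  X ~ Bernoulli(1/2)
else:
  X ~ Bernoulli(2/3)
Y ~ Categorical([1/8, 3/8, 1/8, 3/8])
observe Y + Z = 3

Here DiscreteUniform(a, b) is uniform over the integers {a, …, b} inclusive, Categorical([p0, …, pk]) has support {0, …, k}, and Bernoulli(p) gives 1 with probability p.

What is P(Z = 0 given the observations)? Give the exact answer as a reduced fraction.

P(Z = 0 | obs) = 12/25

Enumerate traces; 6 have nonzero weight after conditioning:
  (Z=0, X=0, Y=3) weight 1/22
  (Z=0, X=1, Y=3) weight 1/11
  (Z=1, X=0, Y=2) weight 1/44
  (Z=1, X=1, Y=2) weight 1/44
  (Z=2, X=0, Y=1) weight 3/88
  (Z=2, X=1, Y=1) weight 3/44
Group by Z:
  weight(Z=0) = 3/22
  weight(Z=1) = 1/22
  weight(Z=2) = 9/88
Total weight = 3/22 + 1/22 + 9/88 = 25/88
P(Z=0 | obs) = 3/22 / 25/88 = 12/25
P(Z=1 | obs) = 1/22 / 25/88 = 4/25
P(Z=2 | obs) = 9/88 / 25/88 = 9/25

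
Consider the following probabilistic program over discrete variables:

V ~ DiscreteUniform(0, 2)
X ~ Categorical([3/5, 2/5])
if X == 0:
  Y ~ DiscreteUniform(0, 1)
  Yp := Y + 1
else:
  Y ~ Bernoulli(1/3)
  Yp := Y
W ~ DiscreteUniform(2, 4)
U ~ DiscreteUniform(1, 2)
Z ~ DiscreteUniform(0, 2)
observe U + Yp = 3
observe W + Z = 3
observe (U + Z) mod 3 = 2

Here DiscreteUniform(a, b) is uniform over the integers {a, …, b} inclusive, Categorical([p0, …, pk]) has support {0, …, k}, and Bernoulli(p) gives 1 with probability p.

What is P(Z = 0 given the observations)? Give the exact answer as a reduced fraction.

P(Z = 0 | obs) = 13/22

Enumerate traces; 9 have nonzero weight after conditioning:
  (V=0, X=0, Y=0, W=3, U=2, Z=0) weight 1/180
  (V=0, X=0, Y=1, W=2, U=1, Z=1) weight 1/180
  (V=0, X=1, Y=1, W=3, U=2, Z=0) weight 1/405
  (V=1, X=0, Y=0, W=3, U=2, Z=0) weight 1/180
  (V=1, X=0, Y=1, W=2, U=1, Z=1) weight 1/180
  (V=1, X=1, Y=1, W=3, U=2, Z=0) weight 1/405
  (V=2, X=0, Y=0, W=3, U=2, Z=0) weight 1/180
  (V=2, X=0, Y=1, W=2, U=1, Z=1) weight 1/180
  … 1 more
Group by Z:
  weight(Z=0) = 13/540
  weight(Z=1) = 1/60
Total weight = 13/540 + 1/60 = 11/270
P(Z=0 | obs) = 13/540 / 11/270 = 13/22
P(Z=1 | obs) = 1/60 / 11/270 = 9/22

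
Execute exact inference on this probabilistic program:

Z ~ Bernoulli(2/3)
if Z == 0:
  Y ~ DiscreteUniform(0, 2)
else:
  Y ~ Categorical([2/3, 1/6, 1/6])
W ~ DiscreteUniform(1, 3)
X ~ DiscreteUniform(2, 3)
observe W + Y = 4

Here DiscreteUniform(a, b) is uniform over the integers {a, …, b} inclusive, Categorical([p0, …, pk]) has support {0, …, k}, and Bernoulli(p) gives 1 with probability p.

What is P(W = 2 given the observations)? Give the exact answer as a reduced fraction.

P(W = 2 | obs) = 1/2

Enumerate traces; 8 have nonzero weight after conditioning:
  (Z=0, Y=1, W=3, X=2) weight 1/54
  (Z=0, Y=1, W=3, X=3) weight 1/54
  (Z=0, Y=2, W=2, X=2) weight 1/54
  (Z=0, Y=2, W=2, X=3) weight 1/54
  (Z=1, Y=1, W=3, X=2) weight 1/54
  (Z=1, Y=1, W=3, X=3) weight 1/54
  (Z=1, Y=2, W=2, X=2) weight 1/54
  (Z=1, Y=2, W=2, X=3) weight 1/54
Group by W:
  weight(W=2) = 2/27
  weight(W=3) = 2/27
Total weight = 2/27 + 2/27 = 4/27
P(W=2 | obs) = 2/27 / 4/27 = 1/2
P(W=3 | obs) = 2/27 / 4/27 = 1/2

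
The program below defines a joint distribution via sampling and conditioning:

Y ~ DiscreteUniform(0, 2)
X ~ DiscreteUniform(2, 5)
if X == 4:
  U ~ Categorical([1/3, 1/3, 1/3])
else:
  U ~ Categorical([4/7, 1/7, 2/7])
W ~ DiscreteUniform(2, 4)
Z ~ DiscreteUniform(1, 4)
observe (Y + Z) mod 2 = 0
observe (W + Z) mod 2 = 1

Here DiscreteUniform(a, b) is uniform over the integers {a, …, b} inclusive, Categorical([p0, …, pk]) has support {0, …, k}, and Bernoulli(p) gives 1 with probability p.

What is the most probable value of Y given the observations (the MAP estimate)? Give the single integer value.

argmax_v P(Y = v | obs) = 1

Enumerate traces; 96 have nonzero weight after conditioning:
  (Y=0, X=2, U=0, W=3, Z=2) weight 1/252
  (Y=0, X=2, U=0, W=3, Z=4) weight 1/252
  (Y=0, X=2, U=1, W=3, Z=2) weight 1/1008
  (Y=0, X=2, U=1, W=3, Z=4) weight 1/1008
  (Y=0, X=2, U=2, W=3, Z=2) weight 1/504
  (Y=0, X=2, U=2, W=3, Z=4) weight 1/504
  (Y=0, X=3, U=0, W=3, Z=2) weight 1/252
  (Y=0, X=3, U=0, W=3, Z=4) weight 1/252
  (Y=1, X=2, U=0, W=2, Z=1) weight 1/252
  (Y=2, X=2, U=0, W=3, Z=2) weight 1/252
  … 86 more
Group by Y:
  weight(Y=0) = 1/18
  weight(Y=1) = 1/9
  weight(Y=2) = 1/18
Total weight = 1/18 + 1/9 + 1/18 = 2/9
P(Y=0 | obs) = 1/18 / 2/9 = 1/4
P(Y=1 | obs) = 1/9 / 2/9 = 1/2
P(Y=2 | obs) = 1/18 / 2/9 = 1/4
argmax = 1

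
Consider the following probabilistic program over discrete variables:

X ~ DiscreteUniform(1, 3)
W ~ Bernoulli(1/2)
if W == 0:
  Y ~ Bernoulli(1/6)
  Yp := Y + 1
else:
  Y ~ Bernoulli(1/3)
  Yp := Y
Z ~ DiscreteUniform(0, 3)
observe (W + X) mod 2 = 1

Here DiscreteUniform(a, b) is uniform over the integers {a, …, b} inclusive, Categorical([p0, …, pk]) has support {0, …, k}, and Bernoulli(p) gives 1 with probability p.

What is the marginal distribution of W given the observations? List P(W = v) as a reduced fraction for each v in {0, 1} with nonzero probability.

Enumerate traces; 24 have nonzero weight after conditioning:
  (X=1, W=0, Y=0, Z=0) weight 5/144
  (X=1, W=0, Y=0, Z=1) weight 5/144
  (X=1, W=0, Y=0, Z=2) weight 5/144
  (X=1, W=0, Y=0, Z=3) weight 5/144
  (X=1, W=0, Y=1, Z=0) weight 1/144
  (X=1, W=0, Y=1, Z=1) weight 1/144
  (X=1, W=0, Y=1, Z=2) weight 1/144
  (X=1, W=0, Y=1, Z=3) weight 1/144
  (X=2, W=1, Y=0, Z=0) weight 1/36
  … 15 more
Group by W:
  weight(W=0) = 1/3
  weight(W=1) = 1/6
Total weight = 1/3 + 1/6 = 1/2
P(W=0 | obs) = 1/3 / 1/2 = 2/3
P(W=1 | obs) = 1/6 / 1/2 = 1/3

P(W=0) = 2/3, P(W=1) = 1/3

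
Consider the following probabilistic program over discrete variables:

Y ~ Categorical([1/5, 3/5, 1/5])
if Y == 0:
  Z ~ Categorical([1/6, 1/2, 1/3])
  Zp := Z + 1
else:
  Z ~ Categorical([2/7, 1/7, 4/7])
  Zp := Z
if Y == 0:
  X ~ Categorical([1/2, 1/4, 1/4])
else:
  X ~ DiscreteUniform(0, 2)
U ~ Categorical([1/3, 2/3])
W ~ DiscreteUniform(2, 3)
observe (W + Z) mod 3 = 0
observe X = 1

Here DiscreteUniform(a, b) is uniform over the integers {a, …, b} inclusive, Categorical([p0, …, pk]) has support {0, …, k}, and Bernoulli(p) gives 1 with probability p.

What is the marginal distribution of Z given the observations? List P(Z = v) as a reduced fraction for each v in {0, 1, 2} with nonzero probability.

P(Z=0) = 71/124, P(Z=1) = 53/124

Enumerate traces; 12 have nonzero weight after conditioning:
  (Y=0, Z=0, X=1, U=0, W=3) weight 1/720
  (Y=0, Z=0, X=1, U=1, W=3) weight 1/360
  (Y=0, Z=1, X=1, U=0, W=2) weight 1/240
  (Y=0, Z=1, X=1, U=1, W=2) weight 1/120
  (Y=1, Z=0, X=1, U=0, W=3) weight 1/105
  (Y=1, Z=0, X=1, U=1, W=3) weight 2/105
  (Y=1, Z=1, X=1, U=0, W=2) weight 1/210
  (Y=1, Z=1, X=1, U=1, W=2) weight 1/105
  … 4 more
Group by Z:
  weight(Z=0) = 71/1680
  weight(Z=1) = 53/1680
Total weight = 71/1680 + 53/1680 = 31/420
P(Z=0 | obs) = 71/1680 / 31/420 = 71/124
P(Z=1 | obs) = 53/1680 / 31/420 = 53/124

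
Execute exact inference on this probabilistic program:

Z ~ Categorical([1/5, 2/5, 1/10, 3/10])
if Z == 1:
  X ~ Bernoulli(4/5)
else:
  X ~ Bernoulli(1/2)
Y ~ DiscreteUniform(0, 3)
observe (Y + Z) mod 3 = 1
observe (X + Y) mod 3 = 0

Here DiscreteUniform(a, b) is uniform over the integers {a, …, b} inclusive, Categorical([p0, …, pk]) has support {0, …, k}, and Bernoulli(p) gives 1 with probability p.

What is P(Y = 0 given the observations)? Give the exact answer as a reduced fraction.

P(Y = 0 | obs) = 8/21

Enumerate traces; 3 have nonzero weight after conditioning:
  (Z=1, X=0, Y=0) weight 1/50
  (Z=1, X=0, Y=3) weight 1/50
  (Z=2, X=1, Y=2) weight 1/80
Group by Y:
  weight(Y=0) = 1/50
  weight(Y=2) = 1/80
  weight(Y=3) = 1/50
Total weight = 1/50 + 1/80 + 1/50 = 21/400
P(Y=0 | obs) = 1/50 / 21/400 = 8/21
P(Y=2 | obs) = 1/80 / 21/400 = 5/21
P(Y=3 | obs) = 1/50 / 21/400 = 8/21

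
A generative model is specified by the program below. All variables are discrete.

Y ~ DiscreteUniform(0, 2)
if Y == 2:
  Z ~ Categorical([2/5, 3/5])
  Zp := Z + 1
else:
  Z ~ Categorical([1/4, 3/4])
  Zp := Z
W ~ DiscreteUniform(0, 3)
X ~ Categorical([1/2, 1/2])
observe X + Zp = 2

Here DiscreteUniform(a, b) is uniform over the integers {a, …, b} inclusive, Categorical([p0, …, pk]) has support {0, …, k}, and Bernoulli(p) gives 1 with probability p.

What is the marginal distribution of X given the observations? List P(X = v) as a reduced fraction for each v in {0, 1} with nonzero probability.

Enumerate traces; 16 have nonzero weight after conditioning:
  (Y=0, Z=1, W=0, X=1) weight 1/32
  (Y=0, Z=1, W=1, X=1) weight 1/32
  (Y=0, Z=1, W=2, X=1) weight 1/32
  (Y=0, Z=1, W=3, X=1) weight 1/32
  (Y=1, Z=1, W=0, X=1) weight 1/32
  (Y=1, Z=1, W=1, X=1) weight 1/32
  (Y=1, Z=1, W=2, X=1) weight 1/32
  (Y=1, Z=1, W=3, X=1) weight 1/32
  (Y=2, Z=1, W=0, X=0) weight 1/40
  … 7 more
Group by X:
  weight(X=0) = 1/10
  weight(X=1) = 19/60
Total weight = 1/10 + 19/60 = 5/12
P(X=0 | obs) = 1/10 / 5/12 = 6/25
P(X=1 | obs) = 19/60 / 5/12 = 19/25

P(X=0) = 6/25, P(X=1) = 19/25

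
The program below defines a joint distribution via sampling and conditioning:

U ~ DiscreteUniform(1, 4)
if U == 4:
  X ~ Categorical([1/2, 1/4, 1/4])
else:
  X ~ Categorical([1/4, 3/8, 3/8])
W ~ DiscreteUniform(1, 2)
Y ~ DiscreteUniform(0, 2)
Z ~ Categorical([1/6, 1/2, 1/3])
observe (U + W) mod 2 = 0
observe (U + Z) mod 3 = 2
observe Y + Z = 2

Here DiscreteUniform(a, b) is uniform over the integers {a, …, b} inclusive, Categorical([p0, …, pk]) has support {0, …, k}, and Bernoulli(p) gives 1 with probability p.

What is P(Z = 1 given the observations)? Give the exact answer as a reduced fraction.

P(Z = 1 | obs) = 2/3

Enumerate traces; 12 have nonzero weight after conditioning:
  (U=1, X=0, W=1, Y=1, Z=1) weight 1/192
  (U=1, X=1, W=1, Y=1, Z=1) weight 1/128
  (U=1, X=2, W=1, Y=1, Z=1) weight 1/128
  (U=2, X=0, W=2, Y=2, Z=0) weight 1/576
  (U=2, X=1, W=2, Y=2, Z=0) weight 1/384
  (U=2, X=2, W=2, Y=2, Z=0) weight 1/384
  (U=3, X=0, W=1, Y=0, Z=2) weight 1/288
  (U=3, X=1, W=1, Y=0, Z=2) weight 1/192
  … 4 more
Group by Z:
  weight(Z=0) = 1/144
  weight(Z=1) = 1/24
  weight(Z=2) = 1/72
Total weight = 1/144 + 1/24 + 1/72 = 1/16
P(Z=0 | obs) = 1/144 / 1/16 = 1/9
P(Z=1 | obs) = 1/24 / 1/16 = 2/3
P(Z=2 | obs) = 1/72 / 1/16 = 2/9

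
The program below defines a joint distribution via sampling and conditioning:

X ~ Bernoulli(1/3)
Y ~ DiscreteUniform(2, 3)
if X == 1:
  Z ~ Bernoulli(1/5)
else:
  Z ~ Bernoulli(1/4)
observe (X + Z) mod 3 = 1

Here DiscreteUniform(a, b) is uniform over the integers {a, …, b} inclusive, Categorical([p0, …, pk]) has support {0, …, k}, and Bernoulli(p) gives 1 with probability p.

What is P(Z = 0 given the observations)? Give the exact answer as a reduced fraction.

Enumerate traces; 4 have nonzero weight after conditioning:
  (X=0, Y=2, Z=1) weight 1/12
  (X=0, Y=3, Z=1) weight 1/12
  (X=1, Y=2, Z=0) weight 2/15
  (X=1, Y=3, Z=0) weight 2/15
Group by Z:
  weight(Z=0) = 4/15
  weight(Z=1) = 1/6
Total weight = 4/15 + 1/6 = 13/30
P(Z=0 | obs) = 4/15 / 13/30 = 8/13
P(Z=1 | obs) = 1/6 / 13/30 = 5/13

P(Z = 0 | obs) = 8/13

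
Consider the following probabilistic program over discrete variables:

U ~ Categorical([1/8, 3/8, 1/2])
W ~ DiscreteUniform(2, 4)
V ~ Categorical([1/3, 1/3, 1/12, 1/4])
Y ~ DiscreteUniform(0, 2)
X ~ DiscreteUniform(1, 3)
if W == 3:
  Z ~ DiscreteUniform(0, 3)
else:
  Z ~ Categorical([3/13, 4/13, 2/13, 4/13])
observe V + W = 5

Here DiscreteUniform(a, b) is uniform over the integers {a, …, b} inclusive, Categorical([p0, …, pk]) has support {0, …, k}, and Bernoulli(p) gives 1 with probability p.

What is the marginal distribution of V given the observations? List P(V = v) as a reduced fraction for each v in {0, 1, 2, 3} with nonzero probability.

Enumerate traces; 324 have nonzero weight after conditioning:
  (U=0, W=2, V=3, Y=0, X=1, Z=0) weight 1/3744
  (U=0, W=2, V=3, Y=0, X=1, Z=1) weight 1/2808
  (U=0, W=2, V=3, Y=0, X=1, Z=2) weight 1/5616
  (U=0, W=2, V=3, Y=0, X=1, Z=3) weight 1/2808
  (U=0, W=2, V=3, Y=0, X=2, Z=0) weight 1/3744
  (U=0, W=2, V=3, Y=0, X=2, Z=1) weight 1/2808
  (U=0, W=2, V=3, Y=0, X=2, Z=2) weight 1/5616
  (U=0, W=2, V=3, Y=0, X=2, Z=3) weight 1/2808
  (U=0, W=3, V=2, Y=0, X=1, Z=0) weight 1/10368
  (U=0, W=4, V=1, Y=0, X=1, Z=0) weight 1/2808
  … 314 more
Group by V:
  weight(V=1) = 1/9
  weight(V=2) = 1/36
  weight(V=3) = 1/12
Total weight = 1/9 + 1/36 + 1/12 = 2/9
P(V=1 | obs) = 1/9 / 2/9 = 1/2
P(V=2 | obs) = 1/36 / 2/9 = 1/8
P(V=3 | obs) = 1/12 / 2/9 = 3/8

P(V=1) = 1/2, P(V=2) = 1/8, P(V=3) = 3/8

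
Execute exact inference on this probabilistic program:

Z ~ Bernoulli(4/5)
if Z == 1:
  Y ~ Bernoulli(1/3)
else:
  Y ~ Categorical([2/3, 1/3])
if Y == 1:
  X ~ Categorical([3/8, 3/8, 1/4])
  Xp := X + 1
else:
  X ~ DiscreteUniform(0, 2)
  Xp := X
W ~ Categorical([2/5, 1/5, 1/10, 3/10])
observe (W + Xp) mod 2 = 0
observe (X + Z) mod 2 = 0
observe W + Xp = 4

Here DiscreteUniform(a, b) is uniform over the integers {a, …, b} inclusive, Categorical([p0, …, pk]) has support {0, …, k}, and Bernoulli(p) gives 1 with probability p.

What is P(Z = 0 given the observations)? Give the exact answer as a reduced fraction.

P(Z = 0 | obs) = 55/283

Enumerate traces; 5 have nonzero weight after conditioning:
  (Z=0, Y=0, X=2, W=2) weight 1/225
  (Z=0, Y=1, X=0, W=3) weight 3/400
  (Z=0, Y=1, X=2, W=1) weight 1/300
  (Z=1, Y=0, X=1, W=3) weight 4/75
  (Z=1, Y=1, X=1, W=2) weight 1/100
Group by Z:
  weight(Z=0) = 11/720
  weight(Z=1) = 19/300
Total weight = 11/720 + 19/300 = 283/3600
P(Z=0 | obs) = 11/720 / 283/3600 = 55/283
P(Z=1 | obs) = 19/300 / 283/3600 = 228/283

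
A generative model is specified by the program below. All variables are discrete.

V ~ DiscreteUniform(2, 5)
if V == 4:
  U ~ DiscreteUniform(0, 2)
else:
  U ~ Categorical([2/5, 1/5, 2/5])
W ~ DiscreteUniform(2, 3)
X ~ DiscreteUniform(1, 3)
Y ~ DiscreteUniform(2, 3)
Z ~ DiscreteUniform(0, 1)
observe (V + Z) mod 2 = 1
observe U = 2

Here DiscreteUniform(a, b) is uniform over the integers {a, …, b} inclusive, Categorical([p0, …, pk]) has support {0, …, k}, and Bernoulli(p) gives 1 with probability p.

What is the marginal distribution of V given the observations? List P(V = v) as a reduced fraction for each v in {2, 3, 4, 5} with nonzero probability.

Enumerate traces; 48 have nonzero weight after conditioning:
  (V=2, U=2, W=2, X=1, Y=2, Z=1) weight 1/240
  (V=2, U=2, W=2, X=1, Y=3, Z=1) weight 1/240
  (V=2, U=2, W=2, X=2, Y=2, Z=1) weight 1/240
  (V=2, U=2, W=2, X=2, Y=3, Z=1) weight 1/240
  (V=2, U=2, W=2, X=3, Y=2, Z=1) weight 1/240
  (V=2, U=2, W=2, X=3, Y=3, Z=1) weight 1/240
  (V=2, U=2, W=3, X=1, Y=2, Z=1) weight 1/240
  (V=2, U=2, W=3, X=1, Y=3, Z=1) weight 1/240
  (V=3, U=2, W=2, X=1, Y=2, Z=0) weight 1/240
  (V=4, U=2, W=2, X=1, Y=2, Z=1) weight 1/288
  … 38 more
Group by V:
  weight(V=2) = 1/20
  weight(V=3) = 1/20
  weight(V=4) = 1/24
  weight(V=5) = 1/20
Total weight = 1/20 + 1/20 + 1/24 + 1/20 = 23/120
P(V=2 | obs) = 1/20 / 23/120 = 6/23
P(V=3 | obs) = 1/20 / 23/120 = 6/23
P(V=4 | obs) = 1/24 / 23/120 = 5/23
P(V=5 | obs) = 1/20 / 23/120 = 6/23

P(V=2) = 6/23, P(V=3) = 6/23, P(V=4) = 5/23, P(V=5) = 6/23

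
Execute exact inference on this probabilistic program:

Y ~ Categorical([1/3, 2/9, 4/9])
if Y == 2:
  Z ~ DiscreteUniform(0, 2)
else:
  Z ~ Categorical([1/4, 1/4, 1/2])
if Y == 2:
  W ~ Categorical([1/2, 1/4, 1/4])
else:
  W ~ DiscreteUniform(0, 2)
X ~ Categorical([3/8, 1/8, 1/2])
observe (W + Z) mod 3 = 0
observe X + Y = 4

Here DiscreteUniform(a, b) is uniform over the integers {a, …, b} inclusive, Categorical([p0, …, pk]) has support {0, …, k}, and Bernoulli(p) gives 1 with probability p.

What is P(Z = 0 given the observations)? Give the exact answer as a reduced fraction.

P(Z = 0 | obs) = 1/2

Enumerate traces; 3 have nonzero weight after conditioning:
  (Y=2, Z=0, W=0, X=2) weight 1/27
  (Y=2, Z=1, W=2, X=2) weight 1/54
  (Y=2, Z=2, W=1, X=2) weight 1/54
Group by Z:
  weight(Z=0) = 1/27
  weight(Z=1) = 1/54
  weight(Z=2) = 1/54
Total weight = 1/27 + 1/54 + 1/54 = 2/27
P(Z=0 | obs) = 1/27 / 2/27 = 1/2
P(Z=1 | obs) = 1/54 / 2/27 = 1/4
P(Z=2 | obs) = 1/54 / 2/27 = 1/4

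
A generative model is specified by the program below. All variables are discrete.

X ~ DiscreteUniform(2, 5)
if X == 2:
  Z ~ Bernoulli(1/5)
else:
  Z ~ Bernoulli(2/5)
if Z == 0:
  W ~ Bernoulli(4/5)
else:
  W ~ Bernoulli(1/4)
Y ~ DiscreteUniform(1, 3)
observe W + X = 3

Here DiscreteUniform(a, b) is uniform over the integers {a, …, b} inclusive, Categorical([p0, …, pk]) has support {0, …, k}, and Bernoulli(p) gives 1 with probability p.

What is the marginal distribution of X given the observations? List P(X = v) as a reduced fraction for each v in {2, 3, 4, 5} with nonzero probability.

Enumerate traces; 12 have nonzero weight after conditioning:
  (X=2, Z=0, W=1, Y=1) weight 4/75
  (X=2, Z=0, W=1, Y=2) weight 4/75
  (X=2, Z=0, W=1, Y=3) weight 4/75
  (X=2, Z=1, W=1, Y=1) weight 1/240
  (X=2, Z=1, W=1, Y=2) weight 1/240
  (X=2, Z=1, W=1, Y=3) weight 1/240
  (X=3, Z=0, W=0, Y=1) weight 1/100
  (X=3, Z=0, W=0, Y=2) weight 1/100
  … 4 more
Group by X:
  weight(X=2) = 69/400
  weight(X=3) = 21/200
Total weight = 69/400 + 21/200 = 111/400
P(X=2 | obs) = 69/400 / 111/400 = 23/37
P(X=3 | obs) = 21/200 / 111/400 = 14/37

P(X=2) = 23/37, P(X=3) = 14/37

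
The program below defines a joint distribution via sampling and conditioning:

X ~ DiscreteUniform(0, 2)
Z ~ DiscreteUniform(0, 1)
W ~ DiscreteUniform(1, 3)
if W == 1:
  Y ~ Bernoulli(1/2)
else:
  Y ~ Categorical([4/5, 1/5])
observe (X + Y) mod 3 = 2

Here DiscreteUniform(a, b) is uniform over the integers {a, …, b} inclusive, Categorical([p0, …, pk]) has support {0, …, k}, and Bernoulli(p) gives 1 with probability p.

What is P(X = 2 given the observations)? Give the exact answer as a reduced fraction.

Enumerate traces; 12 have nonzero weight after conditioning:
  (X=1, Z=0, W=1, Y=1) weight 1/36
  (X=1, Z=0, W=2, Y=1) weight 1/90
  (X=1, Z=0, W=3, Y=1) weight 1/90
  (X=1, Z=1, W=1, Y=1) weight 1/36
  (X=1, Z=1, W=2, Y=1) weight 1/90
  (X=1, Z=1, W=3, Y=1) weight 1/90
  (X=2, Z=0, W=1, Y=0) weight 1/36
  (X=2, Z=0, W=2, Y=0) weight 2/45
  … 4 more
Group by X:
  weight(X=1) = 1/10
  weight(X=2) = 7/30
Total weight = 1/10 + 7/30 = 1/3
P(X=1 | obs) = 1/10 / 1/3 = 3/10
P(X=2 | obs) = 7/30 / 1/3 = 7/10

P(X = 2 | obs) = 7/10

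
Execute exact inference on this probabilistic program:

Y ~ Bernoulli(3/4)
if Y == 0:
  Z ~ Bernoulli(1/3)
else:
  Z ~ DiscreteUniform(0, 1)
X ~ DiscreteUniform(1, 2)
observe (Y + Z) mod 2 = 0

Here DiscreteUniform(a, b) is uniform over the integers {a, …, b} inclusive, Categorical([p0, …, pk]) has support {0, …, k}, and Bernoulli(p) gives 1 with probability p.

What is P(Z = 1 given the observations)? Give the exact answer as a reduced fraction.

Enumerate traces; 4 have nonzero weight after conditioning:
  (Y=0, Z=0, X=1) weight 1/12
  (Y=0, Z=0, X=2) weight 1/12
  (Y=1, Z=1, X=1) weight 3/16
  (Y=1, Z=1, X=2) weight 3/16
Group by Z:
  weight(Z=0) = 1/6
  weight(Z=1) = 3/8
Total weight = 1/6 + 3/8 = 13/24
P(Z=0 | obs) = 1/6 / 13/24 = 4/13
P(Z=1 | obs) = 3/8 / 13/24 = 9/13

P(Z = 1 | obs) = 9/13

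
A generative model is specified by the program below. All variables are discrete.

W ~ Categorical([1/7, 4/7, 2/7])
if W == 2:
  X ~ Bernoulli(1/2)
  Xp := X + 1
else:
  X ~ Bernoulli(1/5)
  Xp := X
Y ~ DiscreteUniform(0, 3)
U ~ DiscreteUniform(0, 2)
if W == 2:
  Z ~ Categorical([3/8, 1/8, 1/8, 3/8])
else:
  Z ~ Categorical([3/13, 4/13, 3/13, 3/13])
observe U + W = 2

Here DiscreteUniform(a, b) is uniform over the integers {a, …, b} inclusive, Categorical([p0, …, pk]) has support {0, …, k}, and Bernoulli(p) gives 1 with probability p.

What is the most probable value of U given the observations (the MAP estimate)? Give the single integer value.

argmax_v P(U = v | obs) = 1

Enumerate traces; 96 have nonzero weight after conditioning:
  (W=0, X=0, Y=0, U=2, Z=0) weight 1/455
  (W=0, X=0, Y=0, U=2, Z=1) weight 4/1365
  (W=0, X=0, Y=0, U=2, Z=2) weight 1/455
  (W=0, X=0, Y=0, U=2, Z=3) weight 1/455
  (W=0, X=0, Y=1, U=2, Z=0) weight 1/455
  (W=0, X=0, Y=1, U=2, Z=1) weight 4/1365
  (W=0, X=0, Y=1, U=2, Z=2) weight 1/455
  (W=0, X=0, Y=1, U=2, Z=3) weight 1/455
  (W=1, X=0, Y=0, U=1, Z=0) weight 4/455
  (W=2, X=0, Y=0, U=0, Z=0) weight 1/224
  … 86 more
Group by U:
  weight(U=0) = 2/21
  weight(U=1) = 4/21
  weight(U=2) = 1/21
Total weight = 2/21 + 4/21 + 1/21 = 1/3
P(U=0 | obs) = 2/21 / 1/3 = 2/7
P(U=1 | obs) = 4/21 / 1/3 = 4/7
P(U=2 | obs) = 1/21 / 1/3 = 1/7
argmax = 1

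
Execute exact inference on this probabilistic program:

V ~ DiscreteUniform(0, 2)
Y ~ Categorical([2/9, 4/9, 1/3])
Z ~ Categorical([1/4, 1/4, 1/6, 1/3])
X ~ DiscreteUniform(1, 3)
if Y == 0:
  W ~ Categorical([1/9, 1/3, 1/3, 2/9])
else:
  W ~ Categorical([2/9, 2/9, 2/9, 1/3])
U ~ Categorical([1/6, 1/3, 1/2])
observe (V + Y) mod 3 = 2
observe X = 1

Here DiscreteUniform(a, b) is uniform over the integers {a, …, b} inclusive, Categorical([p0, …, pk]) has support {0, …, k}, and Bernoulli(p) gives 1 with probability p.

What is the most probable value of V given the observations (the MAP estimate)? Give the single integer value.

argmax_v P(V = v | obs) = 1

Enumerate traces; 144 have nonzero weight after conditioning:
  (V=0, Y=2, Z=0, X=1, W=0, U=0) weight 1/2916
  (V=0, Y=2, Z=0, X=1, W=0, U=1) weight 1/1458
  (V=0, Y=2, Z=0, X=1, W=0, U=2) weight 1/972
  (V=0, Y=2, Z=0, X=1, W=1, U=0) weight 1/2916
  (V=0, Y=2, Z=0, X=1, W=1, U=1) weight 1/1458
  (V=0, Y=2, Z=0, X=1, W=1, U=2) weight 1/972
  (V=0, Y=2, Z=0, X=1, W=2, U=0) weight 1/2916
  (V=0, Y=2, Z=0, X=1, W=2, U=1) weight 1/1458
  (V=1, Y=1, Z=0, X=1, W=0, U=0) weight 1/2187
  (V=2, Y=0, Z=0, X=1, W=0, U=0) weight 1/8748
  … 134 more
Group by V:
  weight(V=0) = 1/27
  weight(V=1) = 4/81
  weight(V=2) = 2/81
Total weight = 1/27 + 4/81 + 2/81 = 1/9
P(V=0 | obs) = 1/27 / 1/9 = 1/3
P(V=1 | obs) = 4/81 / 1/9 = 4/9
P(V=2 | obs) = 2/81 / 1/9 = 2/9
argmax = 1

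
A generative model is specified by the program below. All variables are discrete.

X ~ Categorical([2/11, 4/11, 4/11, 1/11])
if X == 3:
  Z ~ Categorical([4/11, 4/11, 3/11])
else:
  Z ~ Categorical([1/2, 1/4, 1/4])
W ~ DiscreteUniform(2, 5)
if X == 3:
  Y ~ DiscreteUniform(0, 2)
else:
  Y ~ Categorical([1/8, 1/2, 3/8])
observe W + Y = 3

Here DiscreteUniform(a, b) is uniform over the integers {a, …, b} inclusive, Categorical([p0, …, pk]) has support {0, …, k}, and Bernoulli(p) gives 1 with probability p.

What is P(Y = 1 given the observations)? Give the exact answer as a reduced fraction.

P(Y = 1 | obs) = 64/83

Enumerate traces; 24 have nonzero weight after conditioning:
  (X=0, Z=0, W=2, Y=1) weight 1/88
  (X=0, Z=0, W=3, Y=0) weight 1/352
  (X=0, Z=1, W=2, Y=1) weight 1/176
  (X=0, Z=1, W=3, Y=0) weight 1/704
  (X=0, Z=2, W=2, Y=1) weight 1/176
  (X=0, Z=2, W=3, Y=0) weight 1/704
  (X=1, Z=0, W=2, Y=1) weight 1/44
  (X=1, Z=0, W=3, Y=0) weight 1/176
  … 16 more
Group by Y:
  weight(Y=0) = 19/528
  weight(Y=1) = 4/33
Total weight = 19/528 + 4/33 = 83/528
P(Y=0 | obs) = 19/528 / 83/528 = 19/83
P(Y=1 | obs) = 4/33 / 83/528 = 64/83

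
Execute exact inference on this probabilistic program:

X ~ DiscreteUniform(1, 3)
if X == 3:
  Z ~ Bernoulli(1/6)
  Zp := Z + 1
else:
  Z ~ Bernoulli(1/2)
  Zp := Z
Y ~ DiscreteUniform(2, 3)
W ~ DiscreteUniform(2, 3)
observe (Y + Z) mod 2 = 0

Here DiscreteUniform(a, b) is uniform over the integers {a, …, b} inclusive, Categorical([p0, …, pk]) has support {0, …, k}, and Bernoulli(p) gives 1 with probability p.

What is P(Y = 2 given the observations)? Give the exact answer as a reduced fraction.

Enumerate traces; 12 have nonzero weight after conditioning:
  (X=1, Z=0, Y=2, W=2) weight 1/24
  (X=1, Z=0, Y=2, W=3) weight 1/24
  (X=1, Z=1, Y=3, W=2) weight 1/24
  (X=1, Z=1, Y=3, W=3) weight 1/24
  (X=2, Z=0, Y=2, W=2) weight 1/24
  (X=2, Z=0, Y=2, W=3) weight 1/24
  (X=2, Z=1, Y=3, W=2) weight 1/24
  (X=2, Z=1, Y=3, W=3) weight 1/24
  … 4 more
Group by Y:
  weight(Y=2) = 11/36
  weight(Y=3) = 7/36
Total weight = 11/36 + 7/36 = 1/2
P(Y=2 | obs) = 11/36 / 1/2 = 11/18
P(Y=3 | obs) = 7/36 / 1/2 = 7/18

P(Y = 2 | obs) = 11/18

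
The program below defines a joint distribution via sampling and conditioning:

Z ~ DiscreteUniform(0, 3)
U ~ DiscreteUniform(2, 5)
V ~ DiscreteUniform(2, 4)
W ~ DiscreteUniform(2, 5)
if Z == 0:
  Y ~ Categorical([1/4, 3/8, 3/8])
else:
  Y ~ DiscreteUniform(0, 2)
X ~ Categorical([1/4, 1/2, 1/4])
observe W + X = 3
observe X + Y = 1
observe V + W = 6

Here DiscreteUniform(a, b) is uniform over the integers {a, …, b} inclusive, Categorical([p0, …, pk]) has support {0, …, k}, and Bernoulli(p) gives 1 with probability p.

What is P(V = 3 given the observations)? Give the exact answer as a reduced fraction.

Enumerate traces; 32 have nonzero weight after conditioning:
  (Z=0, U=2, V=3, W=3, Y=1, X=0) weight 1/2048
  (Z=0, U=2, V=4, W=2, Y=0, X=1) weight 1/1536
  (Z=0, U=3, V=3, W=3, Y=1, X=0) weight 1/2048
  (Z=0, U=3, V=4, W=2, Y=0, X=1) weight 1/1536
  (Z=0, U=4, V=3, W=3, Y=1, X=0) weight 1/2048
  (Z=0, U=4, V=4, W=2, Y=0, X=1) weight 1/1536
  (Z=0, U=5, V=3, W=3, Y=1, X=0) weight 1/2048
  (Z=0, U=5, V=4, W=2, Y=0, X=1) weight 1/1536
  … 24 more
Group by V:
  weight(V=3) = 11/1536
  weight(V=4) = 5/384
Total weight = 11/1536 + 5/384 = 31/1536
P(V=3 | obs) = 11/1536 / 31/1536 = 11/31
P(V=4 | obs) = 5/384 / 31/1536 = 20/31

P(V = 3 | obs) = 11/31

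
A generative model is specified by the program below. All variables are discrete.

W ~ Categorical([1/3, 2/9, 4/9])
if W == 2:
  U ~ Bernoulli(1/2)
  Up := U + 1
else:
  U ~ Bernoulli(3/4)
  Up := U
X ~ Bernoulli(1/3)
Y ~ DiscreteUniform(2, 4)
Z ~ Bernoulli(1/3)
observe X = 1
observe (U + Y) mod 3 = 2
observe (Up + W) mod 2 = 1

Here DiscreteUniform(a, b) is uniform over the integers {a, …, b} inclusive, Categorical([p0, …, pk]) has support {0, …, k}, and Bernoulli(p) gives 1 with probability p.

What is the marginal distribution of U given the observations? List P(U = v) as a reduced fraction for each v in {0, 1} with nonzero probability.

P(U=0) = 10/19, P(U=1) = 9/19

Enumerate traces; 6 have nonzero weight after conditioning:
  (W=0, U=1, X=1, Y=4, Z=0) weight 1/54
  (W=0, U=1, X=1, Y=4, Z=1) weight 1/108
  (W=1, U=0, X=1, Y=2, Z=0) weight 1/243
  (W=1, U=0, X=1, Y=2, Z=1) weight 1/486
  (W=2, U=0, X=1, Y=2, Z=0) weight 4/243
  (W=2, U=0, X=1, Y=2, Z=1) weight 2/243
Group by U:
  weight(U=0) = 5/162
  weight(U=1) = 1/36
Total weight = 5/162 + 1/36 = 19/324
P(U=0 | obs) = 5/162 / 19/324 = 10/19
P(U=1 | obs) = 1/36 / 19/324 = 9/19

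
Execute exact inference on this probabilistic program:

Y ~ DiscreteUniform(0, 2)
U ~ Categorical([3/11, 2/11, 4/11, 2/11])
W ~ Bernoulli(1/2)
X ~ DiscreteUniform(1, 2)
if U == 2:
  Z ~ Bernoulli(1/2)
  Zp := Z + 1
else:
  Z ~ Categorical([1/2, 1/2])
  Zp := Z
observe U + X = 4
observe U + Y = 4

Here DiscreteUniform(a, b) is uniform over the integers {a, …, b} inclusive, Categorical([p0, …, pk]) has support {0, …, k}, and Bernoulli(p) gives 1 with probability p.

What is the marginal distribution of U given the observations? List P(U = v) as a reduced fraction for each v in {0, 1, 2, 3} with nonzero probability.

Enumerate traces; 8 have nonzero weight after conditioning:
  (Y=1, U=3, W=0, X=1, Z=0) weight 1/132
  (Y=1, U=3, W=0, X=1, Z=1) weight 1/132
  (Y=1, U=3, W=1, X=1, Z=0) weight 1/132
  (Y=1, U=3, W=1, X=1, Z=1) weight 1/132
  (Y=2, U=2, W=0, X=2, Z=0) weight 1/66
  (Y=2, U=2, W=0, X=2, Z=1) weight 1/66
  (Y=2, U=2, W=1, X=2, Z=0) weight 1/66
  (Y=2, U=2, W=1, X=2, Z=1) weight 1/66
Group by U:
  weight(U=2) = 2/33
  weight(U=3) = 1/33
Total weight = 2/33 + 1/33 = 1/11
P(U=2 | obs) = 2/33 / 1/11 = 2/3
P(U=3 | obs) = 1/33 / 1/11 = 1/3

P(U=2) = 2/3, P(U=3) = 1/3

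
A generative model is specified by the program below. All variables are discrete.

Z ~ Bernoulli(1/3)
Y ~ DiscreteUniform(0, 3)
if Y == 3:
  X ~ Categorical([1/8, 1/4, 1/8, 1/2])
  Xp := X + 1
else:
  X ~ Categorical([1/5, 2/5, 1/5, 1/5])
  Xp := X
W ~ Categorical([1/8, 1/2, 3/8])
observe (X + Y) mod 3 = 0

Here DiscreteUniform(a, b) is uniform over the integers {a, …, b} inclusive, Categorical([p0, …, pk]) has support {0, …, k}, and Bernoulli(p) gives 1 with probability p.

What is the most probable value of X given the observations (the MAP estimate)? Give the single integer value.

Enumerate traces; 36 have nonzero weight after conditioning:
  (Z=0, Y=0, X=0, W=0) weight 1/240
  (Z=0, Y=0, X=0, W=1) weight 1/60
  (Z=0, Y=0, X=0, W=2) weight 1/80
  (Z=0, Y=0, X=3, W=0) weight 1/240
  (Z=0, Y=0, X=3, W=1) weight 1/60
  (Z=0, Y=0, X=3, W=2) weight 1/80
  (Z=0, Y=1, X=2, W=0) weight 1/240
  (Z=0, Y=1, X=2, W=1) weight 1/60
  (Z=0, Y=2, X=1, W=0) weight 1/120
  … 27 more
Group by X:
  weight(X=0) = 13/160
  weight(X=1) = 1/10
  weight(X=2) = 1/20
  weight(X=3) = 7/40
Total weight = 13/160 + 1/10 + 1/20 + 7/40 = 13/32
P(X=0 | obs) = 13/160 / 13/32 = 1/5
P(X=1 | obs) = 1/10 / 13/32 = 16/65
P(X=2 | obs) = 1/20 / 13/32 = 8/65
P(X=3 | obs) = 7/40 / 13/32 = 28/65
argmax = 3

argmax_v P(X = v | obs) = 3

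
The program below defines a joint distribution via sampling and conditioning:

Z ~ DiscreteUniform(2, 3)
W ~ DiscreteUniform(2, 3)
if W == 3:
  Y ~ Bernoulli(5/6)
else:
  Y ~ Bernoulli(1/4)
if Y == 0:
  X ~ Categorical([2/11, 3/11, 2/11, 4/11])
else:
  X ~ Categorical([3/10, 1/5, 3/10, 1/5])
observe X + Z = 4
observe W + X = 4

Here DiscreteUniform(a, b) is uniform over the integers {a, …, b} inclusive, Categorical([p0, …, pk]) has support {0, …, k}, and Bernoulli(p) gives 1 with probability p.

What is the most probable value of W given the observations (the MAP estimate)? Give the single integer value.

Enumerate traces; 4 have nonzero weight after conditioning:
  (Z=2, W=2, Y=0, X=2) weight 3/88
  (Z=2, W=2, Y=1, X=2) weight 3/160
  (Z=3, W=3, Y=0, X=1) weight 1/88
  (Z=3, W=3, Y=1, X=1) weight 1/24
Group by W:
  weight(W=2) = 93/1760
  weight(W=3) = 7/132
Total weight = 93/1760 + 7/132 = 559/5280
P(W=2 | obs) = 93/1760 / 559/5280 = 279/559
P(W=3 | obs) = 7/132 / 559/5280 = 280/559
argmax = 3

argmax_v P(W = v | obs) = 3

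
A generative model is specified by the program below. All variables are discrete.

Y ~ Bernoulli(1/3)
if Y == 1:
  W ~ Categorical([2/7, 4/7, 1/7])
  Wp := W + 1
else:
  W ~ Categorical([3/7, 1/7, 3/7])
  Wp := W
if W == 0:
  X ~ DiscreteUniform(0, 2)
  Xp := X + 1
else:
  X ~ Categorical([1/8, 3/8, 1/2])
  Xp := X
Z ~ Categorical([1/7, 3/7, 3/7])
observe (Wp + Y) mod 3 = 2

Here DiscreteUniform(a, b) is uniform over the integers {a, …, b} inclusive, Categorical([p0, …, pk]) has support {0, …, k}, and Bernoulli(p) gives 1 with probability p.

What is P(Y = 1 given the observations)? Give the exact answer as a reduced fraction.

Enumerate traces; 18 have nonzero weight after conditioning:
  (Y=0, W=2, X=0, Z=0) weight 1/196
  (Y=0, W=2, X=0, Z=1) weight 3/196
  (Y=0, W=2, X=0, Z=2) weight 3/196
  (Y=0, W=2, X=1, Z=0) weight 3/196
  (Y=0, W=2, X=1, Z=1) weight 9/196
  (Y=0, W=2, X=1, Z=2) weight 9/196
  (Y=0, W=2, X=2, Z=0) weight 1/49
  (Y=0, W=2, X=2, Z=1) weight 3/49
  (Y=1, W=0, X=0, Z=0) weight 2/441
  … 9 more
Group by Y:
  weight(Y=0) = 2/7
  weight(Y=1) = 2/21
Total weight = 2/7 + 2/21 = 8/21
P(Y=0 | obs) = 2/7 / 8/21 = 3/4
P(Y=1 | obs) = 2/21 / 8/21 = 1/4

P(Y = 1 | obs) = 1/4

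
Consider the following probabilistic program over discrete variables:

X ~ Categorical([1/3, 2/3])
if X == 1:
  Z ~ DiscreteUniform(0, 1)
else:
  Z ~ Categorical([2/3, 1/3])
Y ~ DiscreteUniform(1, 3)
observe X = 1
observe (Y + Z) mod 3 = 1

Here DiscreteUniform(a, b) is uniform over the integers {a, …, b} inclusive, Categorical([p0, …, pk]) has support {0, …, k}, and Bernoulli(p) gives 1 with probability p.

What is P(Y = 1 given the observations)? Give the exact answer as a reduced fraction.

P(Y = 1 | obs) = 1/2

Enumerate traces; 2 have nonzero weight after conditioning:
  (X=1, Z=0, Y=1) weight 1/9
  (X=1, Z=1, Y=3) weight 1/9
Group by Y:
  weight(Y=1) = 1/9
  weight(Y=3) = 1/9
Total weight = 1/9 + 1/9 = 2/9
P(Y=1 | obs) = 1/9 / 2/9 = 1/2
P(Y=3 | obs) = 1/9 / 2/9 = 1/2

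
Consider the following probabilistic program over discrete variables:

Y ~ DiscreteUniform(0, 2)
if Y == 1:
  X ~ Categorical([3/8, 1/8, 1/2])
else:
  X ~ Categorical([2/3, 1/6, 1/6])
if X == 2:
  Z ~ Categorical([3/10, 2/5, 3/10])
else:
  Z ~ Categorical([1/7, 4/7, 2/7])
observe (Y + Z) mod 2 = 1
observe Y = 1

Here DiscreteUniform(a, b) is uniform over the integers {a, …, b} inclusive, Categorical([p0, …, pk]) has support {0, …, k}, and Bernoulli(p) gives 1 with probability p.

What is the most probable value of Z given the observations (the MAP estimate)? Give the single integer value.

argmax_v P(Z = v | obs) = 2

Enumerate traces; 6 have nonzero weight after conditioning:
  (Y=1, X=0, Z=0) weight 1/56
  (Y=1, X=0, Z=2) weight 1/28
  (Y=1, X=1, Z=0) weight 1/168
  (Y=1, X=1, Z=2) weight 1/84
  (Y=1, X=2, Z=0) weight 1/20
  (Y=1, X=2, Z=2) weight 1/20
Group by Z:
  weight(Z=0) = 31/420
  weight(Z=2) = 41/420
Total weight = 31/420 + 41/420 = 6/35
P(Z=0 | obs) = 31/420 / 6/35 = 31/72
P(Z=2 | obs) = 41/420 / 6/35 = 41/72
argmax = 2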